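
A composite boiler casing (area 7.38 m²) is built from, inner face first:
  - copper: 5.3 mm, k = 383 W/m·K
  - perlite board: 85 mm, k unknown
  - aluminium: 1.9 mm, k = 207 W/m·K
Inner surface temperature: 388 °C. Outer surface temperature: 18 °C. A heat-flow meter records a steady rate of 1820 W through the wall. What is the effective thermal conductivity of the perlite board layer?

k ≈ 0.0567 W/(m·K)

Using the resistance-network approach (series):
R_copper = L/(kA) = 0.0053/(383×7.38) = 1.875×10^-6 K/W
R_aluminium = L/(kA) = 0.0019/(207×7.38) = 1.244×10^-6 K/W
Sum of known resistances R_other = 3.119×10^-6 K/W
Total R = ΔT/Q = 370/1820 = 0.2033 K/W
R_perlite board = R_total − R_other = 0.2033 K/W
k = L/(R·A) = 0.085/(0.2033×7.38)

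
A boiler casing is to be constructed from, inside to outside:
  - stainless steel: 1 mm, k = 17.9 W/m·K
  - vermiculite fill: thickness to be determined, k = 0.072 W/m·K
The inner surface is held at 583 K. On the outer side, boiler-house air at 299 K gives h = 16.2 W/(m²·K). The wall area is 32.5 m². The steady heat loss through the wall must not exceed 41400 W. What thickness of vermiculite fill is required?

Series thermal resistances:
R_stainless steel = L/(kA) = 0.001/(17.9×32.5) = 1.719×10^-6 K/W
R_outer film = 1/(h_o·A) = 1/(16.2×32.5) = 0.001899 K/W
Sum of the known resistances R_other = 0.001901 K/W
Required total resistance R_tot = ΔT/Q_allow = 284/41400 = 0.00686 K/W
R_vermiculite fill = R_tot − R_other = 0.004959 K/W
L = R·k·A = 0.004959×0.072×32.5

L ≈ 11.6 mm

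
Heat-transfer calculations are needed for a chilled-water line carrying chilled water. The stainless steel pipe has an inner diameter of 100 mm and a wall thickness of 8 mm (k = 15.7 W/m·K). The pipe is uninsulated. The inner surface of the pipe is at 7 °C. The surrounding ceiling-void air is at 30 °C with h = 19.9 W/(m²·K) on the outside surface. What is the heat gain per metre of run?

q′ ≈ 165 W/m

Per-layer cylindrical resistances, series-summed:
R_stainless steel pipe wall = ln(58/50)/(2π×15.7×1) = 0.001505 K/W
R_outer film = 1/(h_o·2πr_oL) = 1/(19.9×2π×0.058×1) = 0.1379 K/W
R_total = 0.1394 K/W
Q = ΔT/R_total = 23/0.1394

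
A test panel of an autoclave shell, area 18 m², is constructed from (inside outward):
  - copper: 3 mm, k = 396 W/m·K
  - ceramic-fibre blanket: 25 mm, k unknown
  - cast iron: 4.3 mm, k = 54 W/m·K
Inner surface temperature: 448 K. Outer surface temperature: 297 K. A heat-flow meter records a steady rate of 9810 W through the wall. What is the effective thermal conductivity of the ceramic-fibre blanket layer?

k ≈ 0.0903 W/(m·K)

Series thermal resistances:
R_copper = L/(kA) = 0.003/(396×18) = 4.209×10^-7 K/W
R_cast iron = L/(kA) = 0.0043/(54×18) = 4.424×10^-6 K/W
Sum of known resistances R_other = 4.845×10^-6 K/W
Total R = ΔT/Q = 151/9810 = 0.01539 K/W
R_ceramic-fibre blanket = R_total − R_other = 0.01539 K/W
k = L/(R·A) = 0.025/(0.01539×18)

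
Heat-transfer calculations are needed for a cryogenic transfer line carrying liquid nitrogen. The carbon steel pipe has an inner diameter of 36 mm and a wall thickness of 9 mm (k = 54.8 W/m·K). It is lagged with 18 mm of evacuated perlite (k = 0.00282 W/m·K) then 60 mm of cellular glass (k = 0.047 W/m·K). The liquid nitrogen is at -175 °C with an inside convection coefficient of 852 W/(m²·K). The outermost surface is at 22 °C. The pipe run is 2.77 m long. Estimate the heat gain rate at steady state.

Treating each annulus and film as a series resistance:
R_inner film = 1/(h_i·2πr₁L) = 1/(852×2π×0.018×2.77) = 0.003747 K/W
R_carbon steel pipe wall = ln(27/18)/(2π×54.8×2.77) = 4.251×10^-4 K/W
R_evacuated perlite = ln(45/27)/(2π×0.00282×2.77) = 10.41 K/W
R_cellular glass = ln(105/45)/(2π×0.047×2.77) = 1.036 K/W
R_total = 11.45 K/W
Q = ΔT/R_total = 197/11.45

Q ≈ 17.2 W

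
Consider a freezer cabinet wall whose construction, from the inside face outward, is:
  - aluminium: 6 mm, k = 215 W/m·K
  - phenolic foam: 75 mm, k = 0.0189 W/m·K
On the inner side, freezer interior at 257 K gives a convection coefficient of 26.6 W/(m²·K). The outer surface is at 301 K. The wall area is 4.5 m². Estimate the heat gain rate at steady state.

Q ≈ 49.4 W

Treating each layer as a thermal resistance in series:
R_inner film = 1/(h_i·A) = 1/(26.6×4.5) = 0.008354 K/W
R_aluminium = L/(kA) = 0.006/(215×4.5) = 6.202×10^-6 K/W
R_phenolic foam = L/(kA) = 0.075/(0.0189×4.5) = 0.8818 K/W
R_total = 0.8902 K/W
Q = ΔT / R_total = 44 / 0.8902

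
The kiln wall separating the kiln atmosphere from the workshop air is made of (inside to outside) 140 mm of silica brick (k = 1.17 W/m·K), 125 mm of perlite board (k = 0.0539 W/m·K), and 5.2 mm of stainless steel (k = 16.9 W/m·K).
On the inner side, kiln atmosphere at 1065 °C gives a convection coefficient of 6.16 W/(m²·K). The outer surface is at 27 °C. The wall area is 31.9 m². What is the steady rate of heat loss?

Q ≈ 12700 W

Thermal resistances in series:
R_inner film = 1/(h_i·A) = 1/(6.16×31.9) = 0.005089 K/W
R_silica brick = L/(kA) = 0.14/(1.17×31.9) = 0.003751 K/W
R_perlite board = L/(kA) = 0.125/(0.0539×31.9) = 0.0727 K/W
R_stainless steel = L/(kA) = 0.0052/(16.9×31.9) = 9.646×10^-6 K/W
R_total = 0.08155 K/W
Q = ΔT / R_total = 1038 / 0.08155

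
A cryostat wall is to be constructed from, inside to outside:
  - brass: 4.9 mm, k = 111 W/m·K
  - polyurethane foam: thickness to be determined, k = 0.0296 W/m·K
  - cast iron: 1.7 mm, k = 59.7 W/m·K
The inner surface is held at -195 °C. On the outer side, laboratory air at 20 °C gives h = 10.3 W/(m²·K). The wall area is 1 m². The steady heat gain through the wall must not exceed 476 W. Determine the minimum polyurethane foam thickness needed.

L ≈ 10.5 mm

Treating each layer as a thermal resistance in series:
R_brass = L/(kA) = 0.0049/(111×1) = 4.414×10^-5 K/W
R_cast iron = L/(kA) = 0.0017/(59.7×1) = 2.848×10^-5 K/W
R_outer film = 1/(h_o·A) = 1/(10.3×1) = 0.09709 K/W
Sum of the known resistances R_other = 0.09716 K/W
Required total resistance R_tot = ΔT/Q_allow = 215/476 = 0.4517 K/W
R_polyurethane foam = R_tot − R_other = 0.3545 K/W
L = R·k·A = 0.3545×0.0296×1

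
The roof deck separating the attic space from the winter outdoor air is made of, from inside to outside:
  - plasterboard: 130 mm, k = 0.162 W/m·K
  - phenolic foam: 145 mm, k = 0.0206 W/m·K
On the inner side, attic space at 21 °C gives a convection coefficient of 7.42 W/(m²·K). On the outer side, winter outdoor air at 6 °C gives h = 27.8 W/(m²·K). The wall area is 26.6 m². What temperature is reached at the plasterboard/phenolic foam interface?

T ≈ 19.2 °C

Series thermal resistances:
R_inner film = 1/(h_i·A) = 1/(7.42×26.6) = 0.005067 K/W
R_plasterboard = L/(kA) = 0.13/(0.162×26.6) = 0.03017 K/W
R_phenolic foam = L/(kA) = 0.145/(0.0206×26.6) = 0.2646 K/W
R_outer film = 1/(h_o·A) = 1/(27.8×26.6) = 0.001352 K/W
R_total = 0.3012 K/W;  Q = ΔT/R_total = 15/0.3012 = 49.8 W
T_interface = T_inner − Q·ΣR(inner→interface) = 21 − 49.8×0.03523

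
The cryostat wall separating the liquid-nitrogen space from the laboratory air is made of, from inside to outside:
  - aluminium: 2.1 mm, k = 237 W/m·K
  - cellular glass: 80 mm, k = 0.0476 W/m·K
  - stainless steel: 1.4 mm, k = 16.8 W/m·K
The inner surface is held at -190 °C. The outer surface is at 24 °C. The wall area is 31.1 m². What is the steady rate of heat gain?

Q ≈ 3960 W

Using the resistance-network approach (series):
R_aluminium = L/(kA) = 0.0021/(237×31.1) = 2.849×10^-7 K/W
R_cellular glass = L/(kA) = 0.08/(0.0476×31.1) = 0.05404 K/W
R_stainless steel = L/(kA) = 0.0014/(16.8×31.1) = 2.68×10^-6 K/W
R_total = 0.05404 K/W
Q = ΔT / R_total = 214 / 0.05404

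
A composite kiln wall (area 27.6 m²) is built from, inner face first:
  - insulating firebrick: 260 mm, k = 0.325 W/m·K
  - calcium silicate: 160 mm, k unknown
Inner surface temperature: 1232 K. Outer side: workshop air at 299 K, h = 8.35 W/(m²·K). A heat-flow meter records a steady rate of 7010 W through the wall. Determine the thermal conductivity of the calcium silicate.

Treating each layer as a thermal resistance in series:
R_insulating firebrick = L/(kA) = 0.26/(0.325×27.6) = 0.02899 K/W
R_outer film = 1/(h_o·A) = 1/(8.35×27.6) = 0.004339 K/W
Sum of known resistances R_other = 0.03332 K/W
Total R = ΔT/Q = 933/7010 = 0.1331 K/W
R_calcium silicate = R_total − R_other = 0.09977 K/W
k = L/(R·A) = 0.16/(0.09977×27.6)

k ≈ 0.0581 W/(m·K)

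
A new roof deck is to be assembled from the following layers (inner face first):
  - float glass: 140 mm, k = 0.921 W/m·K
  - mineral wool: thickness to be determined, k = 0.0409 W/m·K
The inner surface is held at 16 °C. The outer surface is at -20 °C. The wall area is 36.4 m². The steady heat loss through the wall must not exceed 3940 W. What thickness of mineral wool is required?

Thermal resistances in series:
R_float glass = L/(kA) = 0.14/(0.921×36.4) = 0.004176 K/W
Sum of the known resistances R_other = 0.004176 K/W
Required total resistance R_tot = ΔT/Q_allow = 36/3940 = 0.009137 K/W
R_mineral wool = R_tot − R_other = 0.004961 K/W
L = R·k·A = 0.004961×0.0409×36.4

L ≈ 7.39 mm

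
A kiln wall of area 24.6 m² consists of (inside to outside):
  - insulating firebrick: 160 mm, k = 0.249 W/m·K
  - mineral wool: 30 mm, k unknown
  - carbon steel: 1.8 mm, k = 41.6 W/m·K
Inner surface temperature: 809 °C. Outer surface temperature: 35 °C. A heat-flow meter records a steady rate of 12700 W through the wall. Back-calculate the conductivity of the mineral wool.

Model the wall as resistances in series:
R_insulating firebrick = L/(kA) = 0.16/(0.249×24.6) = 0.02612 K/W
R_carbon steel = L/(kA) = 0.0018/(41.6×24.6) = 1.759×10^-6 K/W
Sum of known resistances R_other = 0.02612 K/W
Total R = ΔT/Q = 774/12700 = 0.06094 K/W
R_mineral wool = R_total − R_other = 0.03482 K/W
k = L/(R·A) = 0.03/(0.03482×24.6)

k ≈ 0.035 W/(m·K)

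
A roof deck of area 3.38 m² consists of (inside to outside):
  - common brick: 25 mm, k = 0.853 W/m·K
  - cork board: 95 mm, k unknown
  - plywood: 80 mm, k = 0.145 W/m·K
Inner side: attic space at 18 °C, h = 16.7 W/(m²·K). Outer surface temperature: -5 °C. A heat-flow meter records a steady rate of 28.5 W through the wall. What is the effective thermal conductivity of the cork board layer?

Treating each layer as a thermal resistance in series:
R_inner film = 1/(h_i·A) = 1/(16.7×3.38) = 0.01772 K/W
R_common brick = L/(kA) = 0.025/(0.853×3.38) = 0.008671 K/W
R_plywood = L/(kA) = 0.08/(0.145×3.38) = 0.1632 K/W
Sum of known resistances R_other = 0.1896 K/W
Total R = ΔT/Q = 23/28.5 = 0.807 K/W
R_cork board = R_total − R_other = 0.6174 K/W
k = L/(R·A) = 0.095/(0.6174×3.38)

k ≈ 0.0455 W/(m·K)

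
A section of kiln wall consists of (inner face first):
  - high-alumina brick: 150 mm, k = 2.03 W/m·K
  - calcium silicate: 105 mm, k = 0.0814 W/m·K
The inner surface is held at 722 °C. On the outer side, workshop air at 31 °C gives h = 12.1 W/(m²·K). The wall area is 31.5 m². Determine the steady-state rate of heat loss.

Thermal resistances in series:
R_high-alumina brick = L/(kA) = 0.15/(2.03×31.5) = 0.002346 K/W
R_calcium silicate = L/(kA) = 0.105/(0.0814×31.5) = 0.04095 K/W
R_outer film = 1/(h_o·A) = 1/(12.1×31.5) = 0.002624 K/W
R_total = 0.04592 K/W
Q = ΔT / R_total = 691 / 0.04592

Q ≈ 15000 W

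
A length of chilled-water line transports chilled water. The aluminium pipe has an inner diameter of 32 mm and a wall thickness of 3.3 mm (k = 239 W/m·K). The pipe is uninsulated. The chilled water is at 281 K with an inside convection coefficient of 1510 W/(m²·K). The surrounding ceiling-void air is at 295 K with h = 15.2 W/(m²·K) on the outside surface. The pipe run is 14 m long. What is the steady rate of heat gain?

Q ≈ 357 W

Radial resistances (cylindrical: R_cond = ln(r_o/r_i)/(2πkL), R_conv = 1/(h·2πrL)):
R_inner film = 1/(h_i·2πr₁L) = 1/(1510×2π×0.016×14) = 4.705×10^-4 K/W
R_aluminium pipe wall = ln(19.3/16)/(2π×239×14) = 8.919×10^-6 K/W
R_outer film = 1/(h_o·2πr_oL) = 1/(15.2×2π×0.0193×14) = 0.03875 K/W
R_total = 0.03923 K/W
Q = ΔT/R_total = 14/0.03923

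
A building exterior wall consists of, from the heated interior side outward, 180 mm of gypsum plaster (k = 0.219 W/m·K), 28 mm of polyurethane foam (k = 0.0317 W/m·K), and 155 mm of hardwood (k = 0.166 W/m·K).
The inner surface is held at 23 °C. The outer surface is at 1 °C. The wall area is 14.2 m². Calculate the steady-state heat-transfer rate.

Q ≈ 118 W

Model the wall as resistances in series:
R_gypsum plaster = L/(kA) = 0.18/(0.219×14.2) = 0.05788 K/W
R_polyurethane foam = L/(kA) = 0.028/(0.0317×14.2) = 0.0622 K/W
R_hardwood = L/(kA) = 0.155/(0.166×14.2) = 0.06576 K/W
R_total = 0.1858 K/W
Q = ΔT / R_total = 22 / 0.1858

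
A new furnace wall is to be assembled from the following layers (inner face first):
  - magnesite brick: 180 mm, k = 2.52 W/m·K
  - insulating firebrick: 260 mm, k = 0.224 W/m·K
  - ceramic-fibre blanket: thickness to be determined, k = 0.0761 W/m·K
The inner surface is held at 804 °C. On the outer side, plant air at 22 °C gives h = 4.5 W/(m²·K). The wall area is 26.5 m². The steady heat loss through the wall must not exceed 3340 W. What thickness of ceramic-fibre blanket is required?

L ≈ 361 mm

Thermal resistances in series:
R_magnesite brick = L/(kA) = 0.18/(2.52×26.5) = 0.002695 K/W
R_insulating firebrick = L/(kA) = 0.26/(0.224×26.5) = 0.0438 K/W
R_outer film = 1/(h_o·A) = 1/(4.5×26.5) = 0.008386 K/W
Sum of the known resistances R_other = 0.05488 K/W
Required total resistance R_tot = ΔT/Q_allow = 782/3340 = 0.2341 K/W
R_ceramic-fibre blanket = R_tot − R_other = 0.1793 K/W
L = R·k·A = 0.1793×0.0761×26.5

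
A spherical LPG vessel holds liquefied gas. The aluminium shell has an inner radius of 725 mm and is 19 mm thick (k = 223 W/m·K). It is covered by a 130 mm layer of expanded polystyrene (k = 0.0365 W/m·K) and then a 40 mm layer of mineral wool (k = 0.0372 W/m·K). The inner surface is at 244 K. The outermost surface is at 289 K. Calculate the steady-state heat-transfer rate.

Spherical conduction: R = (1/r_in − 1/r_out)/(4πk) per layer; series-sum.
R_aluminium shell = (1/0.725 − 1/0.744)/(4π×223) = 1.257×10^-5 K/W
R_expanded polystyrene = (1/0.744 − 1/0.874)/(4π×0.0365) = 0.4359 K/W
R_mineral wool = (1/0.874 − 1/0.914)/(4π×0.0372) = 0.1071 K/W
R_total = 0.543 K/W
Q = ΔT/R_total = 45/0.543

Q ≈ 82.9 W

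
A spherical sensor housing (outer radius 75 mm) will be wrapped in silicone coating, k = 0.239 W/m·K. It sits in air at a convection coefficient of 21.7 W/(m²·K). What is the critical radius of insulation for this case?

For a sphere r_cr = 2k/h = 2×0.239/21.7
r_cr = 22 mm; since the bare radius (75 mm) is above r_cr, any added insulation will reduce heat loss.

r_cr ≈ 22 mm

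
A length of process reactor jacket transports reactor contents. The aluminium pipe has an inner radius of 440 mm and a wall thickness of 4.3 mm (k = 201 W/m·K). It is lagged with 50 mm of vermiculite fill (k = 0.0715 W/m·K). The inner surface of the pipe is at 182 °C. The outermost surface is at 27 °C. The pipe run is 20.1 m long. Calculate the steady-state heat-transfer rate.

Per-layer cylindrical resistances, series-summed:
R_aluminium pipe wall = ln(444.3/440)/(2π×201×20.1) = 3.831×10^-7 K/W
R_vermiculite fill = ln(494.3/444.3)/(2π×0.0715×20.1) = 0.01181 K/W
R_total = 0.01181 K/W
Q = ΔT/R_total = 155/0.01181

Q ≈ 13100 W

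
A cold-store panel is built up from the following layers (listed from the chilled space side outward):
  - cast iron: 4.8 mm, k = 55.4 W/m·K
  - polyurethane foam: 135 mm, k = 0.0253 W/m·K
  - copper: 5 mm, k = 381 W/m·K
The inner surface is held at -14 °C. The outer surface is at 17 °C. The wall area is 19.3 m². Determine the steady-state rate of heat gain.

Treating each layer as a thermal resistance in series:
R_cast iron = L/(kA) = 0.0048/(55.4×19.3) = 4.489×10^-6 K/W
R_polyurethane foam = L/(kA) = 0.135/(0.0253×19.3) = 0.2765 K/W
R_copper = L/(kA) = 0.005/(381×19.3) = 6.8×10^-7 K/W
R_total = 0.2765 K/W
Q = ΔT / R_total = 31 / 0.2765

Q ≈ 112 W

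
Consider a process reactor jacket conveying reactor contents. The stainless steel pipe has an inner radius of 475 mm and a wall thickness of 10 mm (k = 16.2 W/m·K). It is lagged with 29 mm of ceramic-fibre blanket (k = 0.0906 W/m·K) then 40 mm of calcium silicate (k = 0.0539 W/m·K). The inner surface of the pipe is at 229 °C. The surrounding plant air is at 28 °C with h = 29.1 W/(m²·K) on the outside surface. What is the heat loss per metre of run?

q′ ≈ 603 W/m

Per-layer cylindrical resistances, series-summed:
R_stainless steel pipe wall = ln(485/475)/(2π×16.2×1) = 2.047×10^-4 K/W
R_ceramic-fibre blanket = ln(514/485)/(2π×0.0906×1) = 0.102 K/W
R_calcium silicate = ln(554/514)/(2π×0.0539×1) = 0.2213 K/W
R_outer film = 1/(h_o·2πr_oL) = 1/(29.1×2π×0.554×1) = 0.009872 K/W
R_total = 0.3334 K/W
Q = ΔT/R_total = 201/0.3334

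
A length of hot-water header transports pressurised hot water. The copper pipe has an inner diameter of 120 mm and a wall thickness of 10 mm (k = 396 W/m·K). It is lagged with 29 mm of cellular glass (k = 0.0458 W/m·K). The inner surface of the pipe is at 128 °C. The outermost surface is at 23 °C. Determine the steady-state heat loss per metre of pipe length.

q′ ≈ 87.2 W/m

Per-layer cylindrical resistances, series-summed:
R_copper pipe wall = ln(70/60)/(2π×396×1) = 6.195×10^-5 K/W
R_cellular glass = ln(99/70)/(2π×0.0458×1) = 1.205 K/W
R_total = 1.205 K/W
Q = ΔT/R_total = 105/1.205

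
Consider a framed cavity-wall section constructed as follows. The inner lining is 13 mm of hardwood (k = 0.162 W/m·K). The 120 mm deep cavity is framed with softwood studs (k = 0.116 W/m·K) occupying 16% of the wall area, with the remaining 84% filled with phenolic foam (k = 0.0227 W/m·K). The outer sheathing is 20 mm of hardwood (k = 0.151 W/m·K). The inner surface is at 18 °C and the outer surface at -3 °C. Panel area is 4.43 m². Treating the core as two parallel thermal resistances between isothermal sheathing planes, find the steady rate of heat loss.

Sheathing layers in series; stud and cavity paths in parallel between them.
R_inner = 0.013/(0.162×4.43) = 0.01811 K/W
R_stud  = 0.12/(0.116×0.16×4.43) = 1.459 K/W
R_cav   = 0.12/(0.0227×0.84×4.43) = 1.421 K/W
1/R_core = 1/R_stud + 1/R_cav → R_core = 0.7199 K/W
R_outer = 0.02/(0.151×4.43) = 0.0299 K/W
R_total = 0.7679 K/W
Q = ΔT/R_total = 21/0.7679

Q ≈ 27.3 W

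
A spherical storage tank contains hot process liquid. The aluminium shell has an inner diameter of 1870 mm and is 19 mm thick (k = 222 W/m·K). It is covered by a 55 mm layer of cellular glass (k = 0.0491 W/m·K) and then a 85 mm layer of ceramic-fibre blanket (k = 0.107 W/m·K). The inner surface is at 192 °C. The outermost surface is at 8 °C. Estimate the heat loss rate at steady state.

Q ≈ 1230 W

Each spherical layer contributes R = (1/r_i − 1/r_o)/(4πk):
R_aluminium shell = (1/0.935 − 1/0.954)/(4π×222) = 7.635×10^-6 K/W
R_cellular glass = (1/0.954 − 1/1.009)/(4π×0.0491) = 0.0926 K/W
R_ceramic-fibre blanket = (1/1.009 − 1/1.094)/(4π×0.107) = 0.05727 K/W
R_total = 0.1499 K/W
Q = ΔT/R_total = 184/0.1499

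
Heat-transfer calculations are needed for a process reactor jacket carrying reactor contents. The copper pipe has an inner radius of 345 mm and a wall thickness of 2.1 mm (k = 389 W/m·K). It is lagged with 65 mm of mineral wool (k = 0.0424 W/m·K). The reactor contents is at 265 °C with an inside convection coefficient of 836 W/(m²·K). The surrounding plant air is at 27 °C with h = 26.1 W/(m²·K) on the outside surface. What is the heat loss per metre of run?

q′ ≈ 361 W/m

Cylindrical conduction, so R = ln(r₂/r₁)/(2πkL) per layer, in series:
R_inner film = 1/(h_i·2πr₁L) = 1/(836×2π×0.345×1) = 5.518×10^-4 K/W
R_copper pipe wall = ln(347.1/345)/(2π×389×1) = 2.483×10^-6 K/W
R_mineral wool = ln(412.1/347.1)/(2π×0.0424×1) = 0.6443 K/W
R_outer film = 1/(h_o·2πr_oL) = 1/(26.1×2π×0.4121×1) = 0.0148 K/W
R_total = 0.6597 K/W
Q = ΔT/R_total = 238/0.6597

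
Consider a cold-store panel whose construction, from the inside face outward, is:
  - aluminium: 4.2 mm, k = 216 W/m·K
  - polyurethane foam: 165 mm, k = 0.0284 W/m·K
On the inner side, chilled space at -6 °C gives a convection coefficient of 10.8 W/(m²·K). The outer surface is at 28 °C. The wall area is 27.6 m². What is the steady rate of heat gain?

Thermal resistances in series:
R_inner film = 1/(h_i·A) = 1/(10.8×27.6) = 0.003355 K/W
R_aluminium = L/(kA) = 0.0042/(216×27.6) = 7.045×10^-7 K/W
R_polyurethane foam = L/(kA) = 0.165/(0.0284×27.6) = 0.2105 K/W
R_total = 0.2139 K/W
Q = ΔT / R_total = 34 / 0.2139

Q ≈ 159 W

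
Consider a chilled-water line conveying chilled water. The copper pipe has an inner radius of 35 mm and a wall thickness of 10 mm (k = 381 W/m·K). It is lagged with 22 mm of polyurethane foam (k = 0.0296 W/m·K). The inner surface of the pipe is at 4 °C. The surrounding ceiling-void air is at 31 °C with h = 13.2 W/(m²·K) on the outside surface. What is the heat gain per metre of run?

q′ ≈ 11.6 W/m

Cylindrical conduction, so R = ln(r₂/r₁)/(2πkL) per layer, in series:
R_copper pipe wall = ln(45/35)/(2π×381×1) = 1.05×10^-4 K/W
R_polyurethane foam = ln(67/45)/(2π×0.0296×1) = 2.14 K/W
R_outer film = 1/(h_o·2πr_oL) = 1/(13.2×2π×0.067×1) = 0.18 K/W
R_total = 2.32 K/W
Q = ΔT/R_total = 27/2.32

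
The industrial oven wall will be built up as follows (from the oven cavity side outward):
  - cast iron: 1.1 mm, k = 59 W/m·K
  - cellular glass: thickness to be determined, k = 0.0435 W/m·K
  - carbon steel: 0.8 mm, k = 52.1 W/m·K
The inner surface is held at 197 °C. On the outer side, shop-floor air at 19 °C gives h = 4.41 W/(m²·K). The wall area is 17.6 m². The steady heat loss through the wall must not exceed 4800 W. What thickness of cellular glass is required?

Series thermal resistances:
R_cast iron = L/(kA) = 0.0011/(59×17.6) = 1.059×10^-6 K/W
R_carbon steel = L/(kA) = 0.0008/(52.1×17.6) = 8.724×10^-7 K/W
R_outer film = 1/(h_o·A) = 1/(4.41×17.6) = 0.01288 K/W
Sum of the known resistances R_other = 0.01289 K/W
Required total resistance R_tot = ΔT/Q_allow = 178/4800 = 0.03708 K/W
R_cellular glass = R_tot − R_other = 0.0242 K/W
L = R·k·A = 0.0242×0.0435×17.6

L ≈ 18.5 mm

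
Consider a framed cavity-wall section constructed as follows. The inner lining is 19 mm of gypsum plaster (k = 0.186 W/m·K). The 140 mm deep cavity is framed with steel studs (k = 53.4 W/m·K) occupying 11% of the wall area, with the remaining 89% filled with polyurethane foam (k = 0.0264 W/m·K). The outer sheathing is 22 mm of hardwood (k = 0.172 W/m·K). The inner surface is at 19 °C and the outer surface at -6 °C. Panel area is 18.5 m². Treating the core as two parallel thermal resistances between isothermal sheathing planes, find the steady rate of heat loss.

Q ≈ 1820 W

Sheathing layers in series; stud and cavity paths in parallel between them.
R_inner = 0.019/(0.186×18.5) = 0.005522 K/W
R_stud  = 0.14/(53.4×0.11×18.5) = 0.001288 K/W
R_cav   = 0.14/(0.0264×0.89×18.5) = 0.3221 K/W
1/R_core = 1/R_stud + 1/R_cav → R_core = 0.001283 K/W
R_outer = 0.022/(0.172×18.5) = 0.006914 K/W
R_total = 0.01372 K/W
Q = ΔT/R_total = 25/0.01372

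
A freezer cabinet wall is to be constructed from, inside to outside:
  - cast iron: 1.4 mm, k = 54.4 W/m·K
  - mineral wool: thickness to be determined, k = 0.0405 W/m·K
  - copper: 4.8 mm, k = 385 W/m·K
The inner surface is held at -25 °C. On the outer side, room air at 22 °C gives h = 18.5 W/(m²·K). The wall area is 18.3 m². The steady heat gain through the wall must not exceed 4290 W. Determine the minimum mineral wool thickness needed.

L ≈ 5.93 mm

Using the resistance-network approach (series):
R_cast iron = L/(kA) = 0.0014/(54.4×18.3) = 1.406×10^-6 K/W
R_copper = L/(kA) = 0.0048/(385×18.3) = 6.813×10^-7 K/W
R_outer film = 1/(h_o·A) = 1/(18.5×18.3) = 0.002954 K/W
Sum of the known resistances R_other = 0.002956 K/W
Required total resistance R_tot = ΔT/Q_allow = 47/4290 = 0.01096 K/W
R_mineral wool = R_tot − R_other = 0.008 K/W
L = R·k·A = 0.008×0.0405×18.3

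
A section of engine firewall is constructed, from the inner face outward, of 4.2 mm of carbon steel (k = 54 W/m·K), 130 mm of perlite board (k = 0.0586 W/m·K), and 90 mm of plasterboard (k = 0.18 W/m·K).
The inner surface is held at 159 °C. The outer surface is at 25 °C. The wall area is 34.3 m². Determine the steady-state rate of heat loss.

Model the wall as resistances in series:
R_carbon steel = L/(kA) = 0.0042/(54×34.3) = 2.268×10^-6 K/W
R_perlite board = L/(kA) = 0.13/(0.0586×34.3) = 0.06468 K/W
R_plasterboard = L/(kA) = 0.09/(0.18×34.3) = 0.01458 K/W
R_total = 0.07926 K/W
Q = ΔT / R_total = 134 / 0.07926

Q ≈ 1690 W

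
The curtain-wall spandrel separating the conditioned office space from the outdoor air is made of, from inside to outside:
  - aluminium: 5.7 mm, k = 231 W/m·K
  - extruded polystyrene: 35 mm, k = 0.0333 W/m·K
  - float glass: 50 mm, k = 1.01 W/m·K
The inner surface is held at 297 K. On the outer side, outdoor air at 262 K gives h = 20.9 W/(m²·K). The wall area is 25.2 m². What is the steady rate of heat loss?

Q ≈ 768 W

Model the wall as resistances in series:
R_aluminium = L/(kA) = 0.0057/(231×25.2) = 9.792×10^-7 K/W
R_extruded polystyrene = L/(kA) = 0.035/(0.0333×25.2) = 0.04171 K/W
R_float glass = L/(kA) = 0.05/(1.01×25.2) = 0.001964 K/W
R_outer film = 1/(h_o·A) = 1/(20.9×25.2) = 0.001899 K/W
R_total = 0.04557 K/W
Q = ΔT / R_total = 35 / 0.04557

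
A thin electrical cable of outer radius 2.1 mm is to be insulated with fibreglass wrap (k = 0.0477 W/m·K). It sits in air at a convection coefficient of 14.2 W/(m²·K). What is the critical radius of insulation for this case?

For a cylinder r_cr = k/h = 0.0477/14.2
r_cr = 3.36 mm; since the bare radius (2.1 mm) is below r_cr, adding a thin layer of insulation will *increase* heat loss.

r_cr ≈ 3.36 mm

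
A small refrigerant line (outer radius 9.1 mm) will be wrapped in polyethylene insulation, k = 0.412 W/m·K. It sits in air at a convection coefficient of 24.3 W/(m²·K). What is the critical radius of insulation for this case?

r_cr ≈ 17 mm

For a cylinder r_cr = k/h = 0.412/24.3
r_cr = 17 mm; since the bare radius (9.1 mm) is below r_cr, adding a thin layer of insulation will *increase* heat loss.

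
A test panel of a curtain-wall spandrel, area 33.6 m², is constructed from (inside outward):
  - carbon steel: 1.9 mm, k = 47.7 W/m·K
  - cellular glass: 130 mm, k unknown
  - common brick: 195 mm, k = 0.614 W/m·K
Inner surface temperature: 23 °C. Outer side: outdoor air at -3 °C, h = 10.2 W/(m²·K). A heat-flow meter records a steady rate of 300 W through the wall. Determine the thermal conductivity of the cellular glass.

Model the wall as resistances in series:
R_carbon steel = L/(kA) = 0.0019/(47.7×33.6) = 1.185×10^-6 K/W
R_common brick = L/(kA) = 0.195/(0.614×33.6) = 0.009452 K/W
R_outer film = 1/(h_o·A) = 1/(10.2×33.6) = 0.002918 K/W
Sum of known resistances R_other = 0.01237 K/W
Total R = ΔT/Q = 26/300 = 0.08667 K/W
R_cellular glass = R_total − R_other = 0.0743 K/W
k = L/(R·A) = 0.13/(0.0743×33.6)

k ≈ 0.0521 W/(m·K)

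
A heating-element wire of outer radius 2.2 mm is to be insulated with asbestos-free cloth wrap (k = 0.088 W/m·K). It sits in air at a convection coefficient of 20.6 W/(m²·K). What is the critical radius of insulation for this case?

For a cylinder r_cr = k/h = 0.088/20.6
r_cr = 4.27 mm; since the bare radius (2.2 mm) is below r_cr, adding a thin layer of insulation will *increase* heat loss.

r_cr ≈ 4.27 mm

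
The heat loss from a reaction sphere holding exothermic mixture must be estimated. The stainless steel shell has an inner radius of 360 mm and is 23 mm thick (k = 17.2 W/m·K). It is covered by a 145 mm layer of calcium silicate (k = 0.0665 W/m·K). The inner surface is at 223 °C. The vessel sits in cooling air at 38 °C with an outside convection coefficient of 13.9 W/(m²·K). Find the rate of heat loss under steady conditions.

Radial (spherical) resistances in series:
R_stainless steel shell = (1/0.36 − 1/0.383)/(4π×17.2) = 7.718×10^-4 K/W
R_calcium silicate = (1/0.383 − 1/0.528)/(4π×0.0665) = 0.858 K/W
R_outer film = 1/(h·4πr_o²) = 1/(13.9×4π×0.528²) = 0.02054 K/W
R_total = 0.8793 K/W
Q = ΔT/R_total = 185/0.8793

Q ≈ 210 W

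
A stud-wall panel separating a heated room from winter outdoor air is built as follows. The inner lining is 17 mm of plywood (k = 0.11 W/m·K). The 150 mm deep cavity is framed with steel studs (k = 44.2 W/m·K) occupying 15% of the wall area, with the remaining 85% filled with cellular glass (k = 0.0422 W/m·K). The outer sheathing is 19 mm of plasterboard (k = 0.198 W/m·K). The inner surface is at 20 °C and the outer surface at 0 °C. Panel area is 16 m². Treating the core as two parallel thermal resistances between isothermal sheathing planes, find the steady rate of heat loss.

Sheathing layers in series; stud and cavity paths in parallel between them.
R_inner = 0.017/(0.11×16) = 0.009659 K/W
R_stud  = 0.15/(44.2×0.15×16) = 0.001414 K/W
R_cav   = 0.15/(0.0422×0.85×16) = 0.2614 K/W
1/R_core = 1/R_stud + 1/R_cav → R_core = 0.001406 K/W
R_outer = 0.019/(0.198×16) = 0.005997 K/W
R_total = 0.01706 K/W
Q = ΔT/R_total = 20/0.01706

Q ≈ 1170 W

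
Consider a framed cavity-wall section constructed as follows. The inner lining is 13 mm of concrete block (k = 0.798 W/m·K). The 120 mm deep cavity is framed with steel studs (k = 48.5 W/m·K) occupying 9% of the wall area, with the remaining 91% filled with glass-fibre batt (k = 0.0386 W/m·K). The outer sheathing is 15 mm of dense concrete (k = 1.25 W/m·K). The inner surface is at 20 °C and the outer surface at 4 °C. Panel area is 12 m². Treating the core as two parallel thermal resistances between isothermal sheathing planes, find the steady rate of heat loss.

Q ≈ 3460 W

Sheathing layers in series; stud and cavity paths in parallel between them.
R_inner = 0.013/(0.798×12) = 0.001358 K/W
R_stud  = 0.12/(48.5×0.09×12) = 0.002291 K/W
R_cav   = 0.12/(0.0386×0.91×12) = 0.2847 K/W
1/R_core = 1/R_stud + 1/R_cav → R_core = 0.002273 K/W
R_outer = 0.015/(1.25×12) = 0.001 K/W
R_total = 0.00463 K/W
Q = ΔT/R_total = 16/0.00463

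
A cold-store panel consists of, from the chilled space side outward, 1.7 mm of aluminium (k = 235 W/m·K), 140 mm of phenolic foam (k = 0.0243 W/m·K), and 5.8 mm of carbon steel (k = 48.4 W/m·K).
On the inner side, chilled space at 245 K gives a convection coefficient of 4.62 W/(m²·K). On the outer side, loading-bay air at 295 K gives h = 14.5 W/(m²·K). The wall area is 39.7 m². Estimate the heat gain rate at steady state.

Q ≈ 328 W

Thermal resistances in series:
R_inner film = 1/(h_i·A) = 1/(4.62×39.7) = 0.005452 K/W
R_aluminium = L/(kA) = 0.0017/(235×39.7) = 1.822×10^-7 K/W
R_phenolic foam = L/(kA) = 0.14/(0.0243×39.7) = 0.1451 K/W
R_carbon steel = L/(kA) = 0.0058/(48.4×39.7) = 3.019×10^-6 K/W
R_outer film = 1/(h_o·A) = 1/(14.5×39.7) = 0.001737 K/W
R_total = 0.1523 K/W
Q = ΔT / R_total = 50 / 0.1523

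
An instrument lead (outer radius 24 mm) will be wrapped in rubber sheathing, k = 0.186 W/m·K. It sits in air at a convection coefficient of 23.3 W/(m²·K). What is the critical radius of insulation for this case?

For a cylinder r_cr = k/h = 0.186/23.3
r_cr = 7.98 mm; since the bare radius (24 mm) is above r_cr, any added insulation will reduce heat loss.

r_cr ≈ 7.98 mm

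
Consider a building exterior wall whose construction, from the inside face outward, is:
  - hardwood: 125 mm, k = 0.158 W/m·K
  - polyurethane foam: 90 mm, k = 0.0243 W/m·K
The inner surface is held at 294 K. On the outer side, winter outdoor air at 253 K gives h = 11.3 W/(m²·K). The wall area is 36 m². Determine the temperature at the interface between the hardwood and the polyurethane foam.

T ≈ 287 K

Series thermal resistances:
R_hardwood = L/(kA) = 0.125/(0.158×36) = 0.02198 K/W
R_polyurethane foam = L/(kA) = 0.09/(0.0243×36) = 0.1029 K/W
R_outer film = 1/(h_o·A) = 1/(11.3×36) = 0.002458 K/W
R_total = 0.1273 K/W;  Q = ΔT/R_total = 41/0.1273 = 322 W
T_interface = T_inner − Q·ΣR(inner→interface) = 294 − 322×0.02198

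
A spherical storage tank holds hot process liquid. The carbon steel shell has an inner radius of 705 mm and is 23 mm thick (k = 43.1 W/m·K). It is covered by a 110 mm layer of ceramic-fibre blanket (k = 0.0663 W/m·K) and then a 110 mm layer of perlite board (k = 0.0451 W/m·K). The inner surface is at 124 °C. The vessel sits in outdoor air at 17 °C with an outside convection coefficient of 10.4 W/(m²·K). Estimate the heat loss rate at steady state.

Q ≈ 228 W

Spherical conduction: R = (1/r_in − 1/r_out)/(4πk) per layer; series-sum.
R_carbon steel shell = (1/0.705 − 1/0.728)/(4π×43.1) = 8.274×10^-5 K/W
R_ceramic-fibre blanket = (1/0.728 − 1/0.838)/(4π×0.0663) = 0.2164 K/W
R_perlite board = (1/0.838 − 1/0.948)/(4π×0.0451) = 0.2443 K/W
R_outer film = 1/(h·4πr_o²) = 1/(10.4×4π×0.948²) = 0.008514 K/W
R_total = 0.4693 K/W
Q = ΔT/R_total = 107/0.4693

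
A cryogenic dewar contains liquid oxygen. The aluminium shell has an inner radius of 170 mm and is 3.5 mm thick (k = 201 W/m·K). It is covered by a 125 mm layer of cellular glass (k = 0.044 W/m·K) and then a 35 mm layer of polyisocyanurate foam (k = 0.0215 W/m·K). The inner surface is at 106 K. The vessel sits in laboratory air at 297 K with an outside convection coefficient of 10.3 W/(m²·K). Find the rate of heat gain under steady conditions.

Q ≈ 33.3 W

Radial (spherical) resistances in series:
R_aluminium shell = (1/0.17 − 1/0.1735)/(4π×201) = 4.698×10^-5 K/W
R_cellular glass = (1/0.1735 − 1/0.2985)/(4π×0.044) = 4.365 K/W
R_polyisocyanurate foam = (1/0.2985 − 1/0.3335)/(4π×0.0215) = 1.301 K/W
R_outer film = 1/(h·4πr_o²) = 1/(10.3×4π×0.3335²) = 0.06946 K/W
R_total = 5.736 K/W
Q = ΔT/R_total = 191/5.736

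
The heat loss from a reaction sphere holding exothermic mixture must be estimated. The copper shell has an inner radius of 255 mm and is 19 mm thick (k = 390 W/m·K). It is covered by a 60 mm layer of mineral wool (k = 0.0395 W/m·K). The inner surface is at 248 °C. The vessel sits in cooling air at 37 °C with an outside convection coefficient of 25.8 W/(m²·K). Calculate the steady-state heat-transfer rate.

Spherical conduction: R = (1/r_in − 1/r_out)/(4πk) per layer; series-sum.
R_copper shell = (1/0.255 − 1/0.274)/(4π×390) = 5.549×10^-5 K/W
R_mineral wool = (1/0.274 − 1/0.334)/(4π×0.0395) = 1.321 K/W
R_outer film = 1/(h·4πr_o²) = 1/(25.8×4π×0.334²) = 0.02765 K/W
R_total = 1.349 K/W
Q = ΔT/R_total = 211/1.349

Q ≈ 156 W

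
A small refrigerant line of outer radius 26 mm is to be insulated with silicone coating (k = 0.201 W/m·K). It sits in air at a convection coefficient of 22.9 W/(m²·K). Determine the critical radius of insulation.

For a cylinder r_cr = k/h = 0.201/22.9
r_cr = 8.78 mm; since the bare radius (26 mm) is above r_cr, any added insulation will reduce heat loss.

r_cr ≈ 8.78 mm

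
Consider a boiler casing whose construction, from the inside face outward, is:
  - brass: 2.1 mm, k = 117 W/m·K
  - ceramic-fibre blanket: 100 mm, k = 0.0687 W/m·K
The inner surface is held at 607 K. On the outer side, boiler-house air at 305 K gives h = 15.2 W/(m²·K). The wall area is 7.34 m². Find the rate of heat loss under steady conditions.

Q ≈ 1460 W

Thermal resistances in series:
R_brass = L/(kA) = 0.0021/(117×7.34) = 2.445×10^-6 K/W
R_ceramic-fibre blanket = L/(kA) = 0.1/(0.0687×7.34) = 0.1983 K/W
R_outer film = 1/(h_o·A) = 1/(15.2×7.34) = 0.008963 K/W
R_total = 0.2073 K/W
Q = ΔT / R_total = 302 / 0.2073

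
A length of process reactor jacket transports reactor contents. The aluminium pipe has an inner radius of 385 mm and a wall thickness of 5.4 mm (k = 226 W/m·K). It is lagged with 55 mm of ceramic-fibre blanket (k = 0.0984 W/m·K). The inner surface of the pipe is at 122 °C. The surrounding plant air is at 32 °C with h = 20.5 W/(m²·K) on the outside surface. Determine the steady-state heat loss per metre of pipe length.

q′ ≈ 390 W/m

Cylindrical conduction, so R = ln(r₂/r₁)/(2πkL) per layer, in series:
R_aluminium pipe wall = ln(390.4/385)/(2π×226×1) = 9.809×10^-6 K/W
R_ceramic-fibre blanket = ln(445.4/390.4)/(2π×0.0984×1) = 0.2132 K/W
R_outer film = 1/(h_o·2πr_oL) = 1/(20.5×2π×0.4454×1) = 0.01743 K/W
R_total = 0.2306 K/W
Q = ΔT/R_total = 90/0.2306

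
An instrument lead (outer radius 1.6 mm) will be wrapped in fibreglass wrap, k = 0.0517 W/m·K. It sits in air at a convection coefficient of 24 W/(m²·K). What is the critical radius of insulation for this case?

r_cr ≈ 2.15 mm

For a cylinder r_cr = k/h = 0.0517/24
r_cr = 2.15 mm; since the bare radius (1.6 mm) is below r_cr, adding a thin layer of insulation will *increase* heat loss.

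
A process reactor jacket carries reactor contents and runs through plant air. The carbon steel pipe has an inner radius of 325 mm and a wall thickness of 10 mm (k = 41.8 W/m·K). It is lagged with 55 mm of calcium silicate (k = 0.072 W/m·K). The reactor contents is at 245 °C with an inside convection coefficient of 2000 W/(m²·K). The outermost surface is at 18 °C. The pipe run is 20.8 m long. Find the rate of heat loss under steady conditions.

Q ≈ 14000 W

Per-layer cylindrical resistances, series-summed:
R_inner film = 1/(h_i·2πr₁L) = 1/(2000×2π×0.325×20.8) = 1.177×10^-5 K/W
R_carbon steel pipe wall = ln(335/325)/(2π×41.8×20.8) = 5.548×10^-6 K/W
R_calcium silicate = ln(390/335)/(2π×0.072×20.8) = 0.01616 K/W
R_total = 0.01617 K/W
Q = ΔT/R_total = 227/0.01617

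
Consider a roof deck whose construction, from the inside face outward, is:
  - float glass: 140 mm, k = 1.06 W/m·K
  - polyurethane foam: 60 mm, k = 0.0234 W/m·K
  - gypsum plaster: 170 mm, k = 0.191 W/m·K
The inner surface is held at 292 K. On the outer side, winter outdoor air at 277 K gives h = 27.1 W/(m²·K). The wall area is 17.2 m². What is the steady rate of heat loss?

Q ≈ 71.2 W

Series thermal resistances:
R_float glass = L/(kA) = 0.14/(1.06×17.2) = 0.007679 K/W
R_polyurethane foam = L/(kA) = 0.06/(0.0234×17.2) = 0.1491 K/W
R_gypsum plaster = L/(kA) = 0.17/(0.191×17.2) = 0.05175 K/W
R_outer film = 1/(h_o·A) = 1/(27.1×17.2) = 0.002145 K/W
R_total = 0.2106 K/W
Q = ΔT / R_total = 15 / 0.2106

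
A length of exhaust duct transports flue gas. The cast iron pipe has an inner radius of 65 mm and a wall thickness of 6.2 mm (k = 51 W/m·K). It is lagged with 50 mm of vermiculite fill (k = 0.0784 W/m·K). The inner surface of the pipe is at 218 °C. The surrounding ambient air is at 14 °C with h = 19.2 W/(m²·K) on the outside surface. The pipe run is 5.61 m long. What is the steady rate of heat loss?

For a radial system each layer contributes R = ln(r_out/r_in)/(2πkL); films add R = 1/(hA).
R_cast iron pipe wall = ln(71.2/65)/(2π×51×5.61) = 5.068×10^-5 K/W
R_vermiculite fill = ln(121.2/71.2)/(2π×0.0784×5.61) = 0.1925 K/W
R_outer film = 1/(h_o·2πr_oL) = 1/(19.2×2π×0.1212×5.61) = 0.01219 K/W
R_total = 0.2047 K/W
Q = ΔT/R_total = 204/0.2047

Q ≈ 996 W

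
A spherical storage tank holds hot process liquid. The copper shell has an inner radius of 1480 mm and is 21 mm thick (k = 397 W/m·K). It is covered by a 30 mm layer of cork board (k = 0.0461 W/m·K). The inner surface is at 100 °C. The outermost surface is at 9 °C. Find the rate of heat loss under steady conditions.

Spherical conduction: R = (1/r_in − 1/r_out)/(4πk) per layer; series-sum.
R_copper shell = (1/1.48 − 1/1.501)/(4π×397) = 1.895×10^-6 K/W
R_cork board = (1/1.501 − 1/1.531)/(4π×0.0461) = 0.02253 K/W
R_total = 0.02254 K/W
Q = ΔT/R_total = 91/0.02254

Q ≈ 4040 W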